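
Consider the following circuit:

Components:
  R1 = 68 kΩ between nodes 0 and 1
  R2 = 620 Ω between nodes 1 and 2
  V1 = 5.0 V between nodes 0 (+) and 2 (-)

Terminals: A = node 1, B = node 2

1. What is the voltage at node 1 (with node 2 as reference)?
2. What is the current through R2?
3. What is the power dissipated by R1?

Nodal analysis, taking node 2 as the 0 V reference.
Source V1 fixes V_0 = 5 V.
KCL at each unknown node (sum of currents leaving = 0; resistances in Ω):
  Node 1: (V_1 - 5)/68000 + (V_1 - 0)/620 = 0
Collecting terms: 0.001628 × V_1 = 0.00007353  =>  V_1 = 0.04518 V
Part 1:
  Read off the nodal solution: V_1 = 0.04518 V
Part 2:
  I_R2 = (V_1 - V_2)/R2 = (0.04518 - 0)/620 = 0.00007287 A
  Magnitude: I_R2 = 0.00007287 A
Part 3:
  I_R1 = (V_0 - V_1)/R1 = (5 - 0.04518)/68000 = 0.00007287 A
  P_R1 = I_R1² × R1 = (0.00007287)² × 68000 = 0.000361 W

Final answers:
1. V_1 = 0.04518 V
2. I_R2 = 7.287e-05 A
3. P_R1 = 0.000361 W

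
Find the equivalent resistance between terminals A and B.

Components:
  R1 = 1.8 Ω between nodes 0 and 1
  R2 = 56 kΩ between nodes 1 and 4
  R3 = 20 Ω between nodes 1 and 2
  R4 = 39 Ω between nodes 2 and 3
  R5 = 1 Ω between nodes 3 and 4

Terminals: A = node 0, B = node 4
Reduce the network between node 0 (A) and node 4 (B) by series/parallel combination:
  Rs1 = R3 + R4 (series, joined only at node 2) = 20 + 39 = 59 Ω
  Rs2 = R5 + Rs1 (series, joined only at node 3) = 1 + 59 = 60 Ω
  Rp1 = R2 ‖ Rs2 (parallel, both between nodes 1 and 4) = 1/(1/56000 + 1/60) = 59.94 Ω
  Rs3 = R1 + Rp1 (series, joined only at node 1) = 1.8 + 59.94 = 61.74 Ω
R_eq = 61.74 Ω

Final answer: 61.74 Ω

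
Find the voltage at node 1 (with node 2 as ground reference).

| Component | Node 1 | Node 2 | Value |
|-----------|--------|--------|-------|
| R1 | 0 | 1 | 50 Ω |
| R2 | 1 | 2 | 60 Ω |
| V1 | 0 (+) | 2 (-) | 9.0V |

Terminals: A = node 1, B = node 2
Nodal analysis, taking node 2 as the 0 V reference.
Source V1 fixes V_0 = 9 V.
KCL at each unknown node (sum of currents leaving = 0; resistances in Ω):
  Node 1: (V_1 - 9)/50 + (V_1 - 0)/60 = 0
Collecting terms: 0.03667 × V_1 = 0.18  =>  V_1 = 4.909 V
The requested potential is V_1 = 4.909 V.

Final answer: V_1 = 4.909 V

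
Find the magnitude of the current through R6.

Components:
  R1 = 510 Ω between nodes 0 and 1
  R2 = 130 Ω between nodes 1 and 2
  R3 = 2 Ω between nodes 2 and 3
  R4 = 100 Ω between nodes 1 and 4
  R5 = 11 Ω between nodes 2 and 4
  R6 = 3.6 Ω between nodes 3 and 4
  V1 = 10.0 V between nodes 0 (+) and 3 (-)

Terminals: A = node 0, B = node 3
Nodal analysis, taking node 3 as the 0 V reference.
Source V1 fixes V_0 = 10 V.
KCL at each unknown node (sum of currents leaving = 0; resistances in Ω):
  Node 1: (V_1 - 10)/510 + (V_1 - V_2)/130 + (V_1 - V_4)/100 = 0
  Node 2: (V_2 - V_1)/130 + (V_2 - 0)/2 + (V_2 - V_4)/11 = 0
  Node 4: (V_4 - V_1)/100 + (V_4 - V_2)/11 + (V_4 - 0)/3.6 = 0
Collecting terms (coefficients in siemens):
  0.01965·V_1 - 0.007692·V_2 - 0.01·V_4 = 0.01961
  0.5986·V_2 - 0.007692·V_1 - 0.09091·V_4 = 0
  0.3787·V_4 - 0.01·V_1 - 0.09091·V_2 = 0
Solving these 3 simultaneous equations (Gaussian elimination) gives:
  V_1 = 1.021 V, V_2 = 0.01786 V, V_4 = 0.03124 V
I_R6 = (V_3 - V_4)/R6 = (0 - 0.03124)/3.6 = -0.008677 A
|I_R6| = 0.008677 A

Final answer: |I_R6| = 0.008677 A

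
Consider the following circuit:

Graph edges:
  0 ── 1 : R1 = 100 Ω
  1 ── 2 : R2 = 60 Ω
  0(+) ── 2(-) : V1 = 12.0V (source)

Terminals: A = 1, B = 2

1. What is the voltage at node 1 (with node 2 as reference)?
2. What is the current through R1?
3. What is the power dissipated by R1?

Nodal analysis, taking node 2 as the 0 V reference.
Source V1 fixes V_0 = 12 V.
KCL at each unknown node (sum of currents leaving = 0; resistances in Ω):
  Node 1: (V_1 - 12)/100 + (V_1 - 0)/60 = 0
Collecting terms: 0.02667 × V_1 = 0.12  =>  V_1 = 4.5 V
Part 1:
  Read off the nodal solution: V_1 = 4.5 V
Part 2:
  I_R1 = (V_0 - V_1)/R1 = (12 - 4.5)/100 = 0.075 A
  Magnitude: I_R1 = 0.075 A
Part 3:
  I_R1 = (V_0 - V_1)/R1 = (12 - 4.5)/100 = 0.075 A
  P_R1 = I_R1² × R1 = (0.075)² × 100 = 0.5625 W

Final answers:
1. V_1 = 4.5 V
2. I_R1 = 0.075 A
3. P_R1 = 0.5625 W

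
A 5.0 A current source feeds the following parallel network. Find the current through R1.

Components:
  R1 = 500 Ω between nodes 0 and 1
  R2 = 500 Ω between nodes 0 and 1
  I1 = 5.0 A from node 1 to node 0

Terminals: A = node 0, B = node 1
All resistors sit directly between nodes 0 and 1, so they are in parallel and share one voltage V; the full source current 5 A splits among them.
1/R_par = 1/500 + 1/500 = 0.004 S  =>  R_par = 250 Ω
V = I × R_par = 5 × 250 = 1250 V
I_R1 = V/R1 = 1250/500 = 2.5 A

Final answer: 2.5 A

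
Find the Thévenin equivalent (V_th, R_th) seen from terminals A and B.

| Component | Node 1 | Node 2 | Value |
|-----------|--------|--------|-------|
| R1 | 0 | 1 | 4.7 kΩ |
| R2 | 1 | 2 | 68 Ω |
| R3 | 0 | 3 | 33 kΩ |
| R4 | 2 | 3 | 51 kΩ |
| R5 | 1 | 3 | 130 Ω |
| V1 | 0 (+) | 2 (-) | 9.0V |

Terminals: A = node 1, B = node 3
Step 1 — V_th is the open-circuit voltage V_A - V_B (nothing connected across the terminals).
Nodal analysis, taking node 2 as the 0 V reference.
Source V1 fixes V_0 = 9 V.
KCL at each unknown node (sum of currents leaving = 0; resistances in Ω):
  Node 1: (V_1 - 9)/4700 + (V_1 - 0)/68 + (V_1 - V_3)/130 = 0
  Node 3: (V_3 - 9)/33000 + (V_3 - 0)/51000 + (V_3 - V_1)/130 = 0
Collecting terms (coefficients in siemens):
  0.02261·V_1 - 0.007692·V_3 = 0.001915
  0.007742·V_3 - 0.007692·V_1 = 0.0002727
Determinant D = (0.02261)(0.007742) - (-0.007692)(-0.007692) = 0.0001159
V_1 = [(0.001915)(0.007742) - (-0.007692)(0.0002727)]/D = 0.146 V
V_3 = [(0.02261)(0.0002727) - (0.001915)(-0.007692)]/D = 0.1803 V
V_th = V_1 - V_3 = 0.146 - 0.1803 = -0.03428 V
Step 2 — R_th: zero the source — replace V1 by a short circuit (node 2 merges into node 0) — and find the resistance seen between A (node 1) and B (node 3).
Reduce the network between node 1 (A) and node 3 (B) by series/parallel combination:
  Rp1 = R1 ‖ R2 (parallel, both between nodes 0 and 1) = 1/(1/4700 + 1/68) = 67.03 Ω
  Rp2 = R3 ‖ R4 (parallel, both between nodes 0 and 3) = 1/(1/33000 + 1/51000) = 20040 Ω
  Rs1 = Rp1 + Rp2 (series, joined only at node 0) = 67.03 + 20040 = 20100 Ω
  Rp3 = R5 ‖ Rs1 (parallel, both between nodes 1 and 3) = 1/(1/130 + 1/20100) = 129.2 Ω
R_th = 129.2 Ω

Final answer: V_th = -0.03428 V, R_th = 129.2 Ω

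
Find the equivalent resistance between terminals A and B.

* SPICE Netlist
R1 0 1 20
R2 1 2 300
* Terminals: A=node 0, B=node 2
Reduce the network between node 0 (A) and node 2 (B) by series/parallel combination:
  Rs1 = R1 + R2 (series, joined only at node 1) = 20 + 300 = 320 Ω
R_eq = 320 Ω

Final answer: 320 Ω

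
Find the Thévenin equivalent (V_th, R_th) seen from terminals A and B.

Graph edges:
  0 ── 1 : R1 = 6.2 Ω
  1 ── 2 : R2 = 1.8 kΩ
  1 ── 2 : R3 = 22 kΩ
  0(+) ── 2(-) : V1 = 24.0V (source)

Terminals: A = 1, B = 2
Step 1 — V_th is the open-circuit voltage V_A - V_B (nothing connected across the terminals).
Nodal analysis, taking node 2 as the 0 V reference.
Source V1 fixes V_0 = 24 V.
KCL at each unknown node (sum of currents leaving = 0; resistances in Ω):
  Node 1: (V_1 - 24)/6.2 + (V_1 - 0)/1800 + (V_1 - 0)/22000 = 0
Collecting terms: 0.1619 × V_1 = 3.871  =>  V_1 = 23.91 V
V_th = V_1 - V_2 = 23.91 - 0 = 23.91 V
Step 2 — R_th: zero the source — replace V1 by a short circuit (node 2 merges into node 0) — and find the resistance seen between A (node 1) and B (node 0).
Reduce the network between node 1 (A) and node 0 (B) by series/parallel combination:
  Rp1 = R1 ‖ R2 ‖ R3 (parallel, all between nodes 0 and 1) = 1/(1/6.2 + 1/1800 + 1/22000) = 6.177 Ω
R_th = 6.177 Ω

Final answer: V_th = 23.91 V, R_th = 6.177 Ω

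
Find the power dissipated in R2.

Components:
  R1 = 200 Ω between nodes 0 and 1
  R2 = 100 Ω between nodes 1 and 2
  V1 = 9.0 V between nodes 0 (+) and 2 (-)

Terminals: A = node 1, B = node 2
Nodal analysis, taking node 2 as the 0 V reference.
Source V1 fixes V_0 = 9 V.
KCL at each unknown node (sum of currents leaving = 0; resistances in Ω):
  Node 1: (V_1 - 9)/200 + (V_1 - 0)/100 = 0
Collecting terms: 0.015 × V_1 = 0.045  =>  V_1 = 3 V
I_R2 = (V_1 - V_2)/R2 = (3 - 0)/100 = 0.03 A
P_R2 = I_R2² × R2 = (0.03)² × 100 = 0.09 W

Final answer: 0.09 W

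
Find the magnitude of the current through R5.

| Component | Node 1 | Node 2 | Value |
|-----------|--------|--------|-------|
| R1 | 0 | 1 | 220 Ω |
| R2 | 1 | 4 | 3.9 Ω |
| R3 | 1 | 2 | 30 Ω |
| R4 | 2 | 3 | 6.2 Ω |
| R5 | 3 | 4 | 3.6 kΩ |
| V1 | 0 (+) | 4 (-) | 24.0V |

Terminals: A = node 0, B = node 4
Nodal analysis, taking node 4 as the 0 V reference.
Source V1 fixes V_0 = 24 V.
KCL at each unknown node (sum of currents leaving = 0; resistances in Ω):
  Node 1: (V_1 - 24)/220 + (V_1 - 0)/3.9 + (V_1 - V_2)/30 = 0
  Node 2: (V_2 - V_1)/30 + (V_2 - V_3)/6.2 = 0
  Node 3: (V_3 - V_2)/6.2 + (V_3 - 0)/3600 = 0
Collecting terms (coefficients in siemens):
  0.2943·V_1 - 0.03333·V_2 = 0.1091
  0.1946·V_2 - 0.03333·V_1 - 0.1613·V_3 = 0
  0.1616·V_3 - 0.1613·V_2 = 0
Solving these 3 simultaneous equations (Gaussian elimination) gives:
  V_1 = 0.4176 V, V_2 = 0.4142 V, V_3 = 0.4134 V
I_R5 = (V_3 - V_4)/R5 = (0.4134 - 0)/3600 = 0.0001148 A
|I_R5| = 0.0001148 A

Final answer: |I_R5| = 0.0001148 A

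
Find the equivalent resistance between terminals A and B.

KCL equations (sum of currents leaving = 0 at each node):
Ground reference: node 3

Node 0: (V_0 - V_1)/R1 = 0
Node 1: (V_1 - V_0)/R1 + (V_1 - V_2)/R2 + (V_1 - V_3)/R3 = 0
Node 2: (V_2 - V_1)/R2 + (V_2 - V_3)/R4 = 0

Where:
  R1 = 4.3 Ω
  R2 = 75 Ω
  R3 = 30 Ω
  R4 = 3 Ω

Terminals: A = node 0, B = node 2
Reduce the network between node 0 (A) and node 2 (B) by series/parallel combination:
  Rs1 = R3 + R4 (series, joined only at node 3) = 30 + 3 = 33 Ω
  Rp1 = R2 ‖ Rs1 (parallel, both between nodes 1 and 2) = 1/(1/75 + 1/33) = 22.92 Ω
  Rs2 = R1 + Rp1 (series, joined only at node 1) = 4.3 + 22.92 = 27.22 Ω
R_eq = 27.22 Ω

Final answer: 27.22 Ω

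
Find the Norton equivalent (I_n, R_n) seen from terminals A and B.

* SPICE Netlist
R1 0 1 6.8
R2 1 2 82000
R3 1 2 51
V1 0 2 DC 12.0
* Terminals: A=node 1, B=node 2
Find the Thévenin equivalent first; then I_n = V_th/R_th and R_n = R_th.
Step 1 — V_th is the open-circuit voltage V_A - V_B (nothing connected across the terminals).
Nodal analysis, taking node 2 as the 0 V reference.
Source V1 fixes V_0 = 12 V.
KCL at each unknown node (sum of currents leaving = 0; resistances in Ω):
  Node 1: (V_1 - 12)/6.8 + (V_1 - 0)/82000 + (V_1 - 0)/51 = 0
Collecting terms: 0.1667 × V_1 = 1.765  =>  V_1 = 10.59 V
V_th = V_1 - V_2 = 10.59 - 0 = 10.59 V
Step 2 — R_th: zero the source — replace V1 by a short circuit (node 2 merges into node 0) — and find the resistance seen between A (node 1) and B (node 0).
Reduce the network between node 1 (A) and node 0 (B) by series/parallel combination:
  Rp1 = R1 ‖ R2 ‖ R3 (parallel, all between nodes 0 and 1) = 1/(1/6.8 + 1/82000 + 1/51) = 6 Ω
R_th = 6 Ω
I_n = V_th/R_th = 10.59/6 = 1.765 A, and R_n = R_th = 6 Ω

Final answer: I_n = 1.765 A, R_n = 6 Ω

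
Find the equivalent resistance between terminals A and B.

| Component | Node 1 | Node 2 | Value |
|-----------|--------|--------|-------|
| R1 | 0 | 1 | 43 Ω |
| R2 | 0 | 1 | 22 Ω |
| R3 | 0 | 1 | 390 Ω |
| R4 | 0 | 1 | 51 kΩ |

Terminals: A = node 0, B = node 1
Reduce the network between node 0 (A) and node 1 (B) by series/parallel combination:
  Rp1 = R1 ‖ R2 ‖ R3 ‖ R4 (parallel, all between nodes 0 and 1) = 1/(1/43 + 1/22 + 1/390 + 1/51000) = 14.03 Ω
R_eq = 14.03 Ω

Final answer: 14.03 Ω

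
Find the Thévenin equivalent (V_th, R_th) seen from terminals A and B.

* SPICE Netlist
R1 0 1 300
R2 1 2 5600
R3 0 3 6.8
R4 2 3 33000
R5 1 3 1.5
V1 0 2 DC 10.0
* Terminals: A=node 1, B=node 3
Step 1 — V_th is the open-circuit voltage V_A - V_B (nothing connected across the terminals).
Nodal analysis, taking node 2 as the 0 V reference.
Source V1 fixes V_0 = 10 V.
KCL at each unknown node (sum of currents leaving = 0; resistances in Ω):
  Node 1: (V_1 - 10)/300 + (V_1 - 0)/5600 + (V_1 - V_3)/1.5 = 0
  Node 3: (V_3 - 10)/6.8 + (V_3 - 0)/33000 + (V_3 - V_1)/1.5 = 0
Collecting terms (coefficients in siemens):
  0.6702·V_1 - 0.6667·V_3 = 0.03333
  0.8138·V_3 - 0.6667·V_1 = 1.471
Determinant D = (0.6702)(0.8138) - (-0.6667)(-0.6667) = 0.1009
V_1 = [(0.03333)(0.8138) - (-0.6667)(1.471)]/D = 9.984 V
V_3 = [(0.6702)(1.471) - (0.03333)(-0.6667)]/D = 9.986 V
V_th = V_1 - V_3 = 9.984 - 9.986 = -0.002592 V
Step 2 — R_th: zero the source — replace V1 by a short circuit (node 2 merges into node 0) — and find the resistance seen between A (node 1) and B (node 3).
Reduce the network between node 1 (A) and node 3 (B) by series/parallel combination:
  Rp1 = R1 ‖ R2 (parallel, both between nodes 0 and 1) = 1/(1/300 + 1/5600) = 284.7 Ω
  Rp2 = R3 ‖ R4 (parallel, both between nodes 0 and 3) = 1/(1/6.8 + 1/33000) = 6.799 Ω
  Rs1 = Rp1 + Rp2 (series, joined only at node 0) = 284.7 + 6.799 = 291.5 Ω
  Rp3 = R5 ‖ Rs1 (parallel, both between nodes 1 and 3) = 1/(1/1.5 + 1/291.5) = 1.492 Ω
R_th = 1.492 Ω

Final answer: V_th = -0.002592 V, R_th = 1.492 Ω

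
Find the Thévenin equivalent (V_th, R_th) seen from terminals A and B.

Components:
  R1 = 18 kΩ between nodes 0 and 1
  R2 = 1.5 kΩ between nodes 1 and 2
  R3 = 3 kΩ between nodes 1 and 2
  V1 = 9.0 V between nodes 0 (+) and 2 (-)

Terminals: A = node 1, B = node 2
Step 1 — V_th is the open-circuit voltage V_A - V_B (nothing connected across the terminals).
Nodal analysis, taking node 2 as the 0 V reference.
Source V1 fixes V_0 = 9 V.
KCL at each unknown node (sum of currents leaving = 0; resistances in Ω):
  Node 1: (V_1 - 9)/18000 + (V_1 - 0)/1500 + (V_1 - 0)/3000 = 0
Collecting terms: 0.001056 × V_1 = 0.0005  =>  V_1 = 0.4737 V
V_th = V_1 - V_2 = 0.4737 - 0 = 0.4737 V
Step 2 — R_th: zero the source — replace V1 by a short circuit (node 2 merges into node 0) — and find the resistance seen between A (node 1) and B (node 0).
Reduce the network between node 1 (A) and node 0 (B) by series/parallel combination:
  Rp1 = R1 ‖ R2 ‖ R3 (parallel, all between nodes 0 and 1) = 1/(1/18000 + 1/1500 + 1/3000) = 947.4 Ω
R_th = 947.4 Ω

Final answer: V_th = 0.4737 V, R_th = 947.4 Ω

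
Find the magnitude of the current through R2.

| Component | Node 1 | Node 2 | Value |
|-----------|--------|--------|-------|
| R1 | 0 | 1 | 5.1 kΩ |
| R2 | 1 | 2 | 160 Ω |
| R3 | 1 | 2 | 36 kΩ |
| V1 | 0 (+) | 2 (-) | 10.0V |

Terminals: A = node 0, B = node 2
Nodal analysis, taking node 2 as the 0 V reference.
Source V1 fixes V_0 = 10 V.
KCL at each unknown node (sum of currents leaving = 0; resistances in Ω):
  Node 1: (V_1 - 10)/5100 + (V_1 - 0)/160 + (V_1 - 0)/36000 = 0
Collecting terms: 0.006474 × V_1 = 0.001961  =>  V_1 = 0.3029 V
I_R2 = (V_1 - V_2)/R2 = (0.3029 - 0)/160 = 0.001893 A
|I_R2| = 0.001893 A

Final answer: |I_R2| = 0.001893 A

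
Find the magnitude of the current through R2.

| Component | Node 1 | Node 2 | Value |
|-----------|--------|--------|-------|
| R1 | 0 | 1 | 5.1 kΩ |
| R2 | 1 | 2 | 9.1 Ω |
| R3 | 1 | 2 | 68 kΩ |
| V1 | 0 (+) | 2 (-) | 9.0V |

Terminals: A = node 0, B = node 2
Nodal analysis, taking node 2 as the 0 V reference.
Source V1 fixes V_0 = 9 V.
KCL at each unknown node (sum of currents leaving = 0; resistances in Ω):
  Node 1: (V_1 - 9)/5100 + (V_1 - 0)/9.1 + (V_1 - 0)/68000 = 0
Collecting terms: 0.1101 × V_1 = 0.001765  =>  V_1 = 0.01603 V
I_R2 = (V_1 - V_2)/R2 = (0.01603 - 0)/9.1 = 0.001761 A
|I_R2| = 0.001761 A

Final answer: |I_R2| = 0.001761 A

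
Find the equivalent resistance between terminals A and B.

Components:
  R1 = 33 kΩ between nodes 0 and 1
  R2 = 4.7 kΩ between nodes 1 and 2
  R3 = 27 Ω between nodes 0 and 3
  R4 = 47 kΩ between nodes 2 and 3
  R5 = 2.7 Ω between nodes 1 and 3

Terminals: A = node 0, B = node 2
The network is not a plain series/parallel combination. Inject a 1 A test current into terminal A (node 0) and return it from terminal B (node 2); then R_eq = V_A / (1 A).
Nodal analysis, taking node 2 as the 0 V reference.
Current source I_test pushes 1 A into node 0 and draws it out of node 2.
KCL at each unknown node (sum of currents leaving = 0; resistances in Ω):
  Node 0: (V_0 - V_1)/33000 + (V_0 - V_3)/27 - 1 = 0
  Node 1: (V_1 - V_0)/33000 + (V_1 - 0)/4700 + (V_1 - V_3)/2.7 = 0
  Node 3: (V_3 - V_0)/27 + (V_3 - V_1)/2.7 + (V_3 - 0)/47000 = 0
Collecting terms (coefficients in siemens):
  0.03707·V_0 - 0.0000303·V_1 - 0.03704·V_3 = 1
  0.3706·V_1 - 0.0000303·V_0 - 0.3704·V_3 = 0
  0.4074·V_3 - 0.03704·V_0 - 0.3704·V_1 = 0
Solving these 3 simultaneous equations (Gaussian elimination) gives:
  V_0 = 4302 V, V_1 = 4273 V, V_3 = 4275 V
R_eq = V_0 / 1 A = 4302 Ω = 4.302 kΩ

Final answer: 4.302 kΩ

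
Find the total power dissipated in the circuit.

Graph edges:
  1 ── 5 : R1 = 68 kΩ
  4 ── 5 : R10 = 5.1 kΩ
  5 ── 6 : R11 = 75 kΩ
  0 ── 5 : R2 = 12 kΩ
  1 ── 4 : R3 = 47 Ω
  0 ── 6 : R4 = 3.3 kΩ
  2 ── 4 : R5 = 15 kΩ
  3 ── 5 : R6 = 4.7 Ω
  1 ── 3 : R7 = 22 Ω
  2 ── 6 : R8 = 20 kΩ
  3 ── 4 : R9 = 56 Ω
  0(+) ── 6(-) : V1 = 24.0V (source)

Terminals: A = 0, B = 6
Nodal analysis, taking node 6 as the 0 V reference.
Source V1 fixes V_0 = 24 V.
KCL at each unknown node (sum of currents leaving = 0; resistances in Ω):
  Node 1: (V_1 - V_5)/68000 + (V_1 - V_4)/47 + (V_1 - V_3)/22 = 0
  Node 2: (V_2 - V_4)/15000 + (V_2 - 0)/20000 = 0
  Node 3: (V_3 - V_5)/4.7 + (V_3 - V_1)/22 + (V_3 - V_4)/56 = 0
  Node 4: (V_4 - V_1)/47 + (V_4 - V_2)/15000 + (V_4 - V_3)/56 + (V_4 - V_5)/5100 = 0
  Node 5: (V_5 - V_1)/68000 + (V_5 - 24)/12000 + (V_5 - V_3)/4.7 + (V_5 - V_4)/5100 + (V_5 - 0)/75000 = 0
Collecting terms (coefficients in siemens):
  0.06675·V_1 - 0.04545·V_3 - 0.02128·V_4 - 0.00001471·V_5 = 0
  0.0001167·V_2 - 0.00006667·V_4 = 0
  0.2761·V_3 - 0.04545·V_1 - 0.01786·V_4 - 0.2128·V_5 = 0
  0.0394·V_4 - 0.02128·V_1 - 0.00006667·V_2 - 0.01786·V_3 - 0.0001961·V_5 = 0
  0.2131·V_5 - 0.00001471·V_1 - 0.2128·V_3 - 0.0001961·V_4 = 0.002
Solving these 5 simultaneous equations (Gaussian elimination) gives:
  V_1 = 15.97 V, V_2 = 9.118 V, V_3 = 15.97 V, V_4 = 15.96 V
  V_5 = 15.97 V
Power in each resistor, P = (ΔV)²/R:
  P_R1 = (15.97 - 15.97)²/68000 = 0.0000000006383 W
  P_R2 = (24 - 15.97)²/12000 = 0.005369 W
  P_R3 = (15.97 - 15.96)²/47 = 0.000001934 W
  P_R4 = (24 - 0)²/3300 = 0.1745 W
  P_R5 = (9.118 - 15.96)²/15000 = 0.003118 W
  P_R6 = (15.97 - 15.97)²/4.7 = 0.000000963 W
  P_R7 = (15.97 - 15.97)²/22 = 0.0000009044 W
  P_R8 = (9.118 - 0)²/20000 = 0.004157 W
  P_R9 = (15.97 - 15.96)²/56 = 0.000003497 W
  P_R10 = (15.96 - 15.97)²/5100 = 0.00000005097 W
  P_R11 = (15.97 - 0)²/75000 = 0.003402 W
P_total = P_R1 + P_R2 + P_R3 + P_R4 + P_R5 + P_R6 + P_R7 + P_R8 + P_R9 + P_R10 + P_R11 = 0.1906 W

Final answer: 0.1906 W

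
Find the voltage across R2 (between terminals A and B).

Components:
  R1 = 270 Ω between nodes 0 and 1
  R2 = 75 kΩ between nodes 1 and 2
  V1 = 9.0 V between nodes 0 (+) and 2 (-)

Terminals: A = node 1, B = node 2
R1 and R2 are in series across V1 (node 0 → node 1 → node 2), and the output A–B is taken across R2, so this is a voltage divider.
Series current: I = V1/(R1 + R2) = 9/(270 + 75000) = 9/75270 = 0.0001196 A
V_R2 = I × R2 = V1 × R2/(R1 + R2) = 9 × 75000/75270 = 8.968 V

Final answer: 8.968 V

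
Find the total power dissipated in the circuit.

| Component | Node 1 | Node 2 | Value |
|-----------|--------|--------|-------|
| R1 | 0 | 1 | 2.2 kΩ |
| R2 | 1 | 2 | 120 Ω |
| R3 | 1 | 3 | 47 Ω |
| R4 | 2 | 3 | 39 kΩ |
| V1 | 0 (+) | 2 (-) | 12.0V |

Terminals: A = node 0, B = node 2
Nodal analysis, taking node 2 as the 0 V reference.
Source V1 fixes V_0 = 12 V.
KCL at each unknown node (sum of currents leaving = 0; resistances in Ω):
  Node 1: (V_1 - 12)/2200 + (V_1 - 0)/120 + (V_1 - V_3)/47 = 0
  Node 3: (V_3 - V_1)/47 + (V_3 - 0)/39000 = 0
Collecting terms (coefficients in siemens):
  0.03006·V_1 - 0.02128·V_3 = 0.005455
  0.0213·V_3 - 0.02128·V_1 = 0
Determinant D = (0.03006)(0.0213) - (-0.02128)(-0.02128) = 0.0001877
V_1 = [(0.005455)(0.0213) - (-0.02128)(0)]/D = 0.6189 V
V_3 = [(0.03006)(0) - (0.005455)(-0.02128)]/D = 0.6181 V
Power in each resistor, P = (ΔV)²/R:
  P_R1 = (12 - 0.6189)²/2200 = 0.05888 W
  P_R2 = (0.6189 - 0)²/120 = 0.003192 W
  P_R3 = (0.6189 - 0.6181)²/47 = 0.00000001181 W
  P_R4 = (0 - 0.6181)²/39000 = 0.000009797 W
P_total = P_R1 + P_R2 + P_R3 + P_R4 = 0.06208 W

Final answer: 0.06208 W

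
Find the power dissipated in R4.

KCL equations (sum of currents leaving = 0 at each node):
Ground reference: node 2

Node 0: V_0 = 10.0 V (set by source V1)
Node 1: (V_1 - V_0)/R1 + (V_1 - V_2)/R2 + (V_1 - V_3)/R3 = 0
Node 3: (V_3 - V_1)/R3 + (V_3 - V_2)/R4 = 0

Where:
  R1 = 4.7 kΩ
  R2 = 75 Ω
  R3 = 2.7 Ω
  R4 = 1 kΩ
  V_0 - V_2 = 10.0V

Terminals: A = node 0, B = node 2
Nodal analysis, taking node 2 as the 0 V reference.
Source V1 fixes V_0 = 10 V.
KCL at each unknown node (sum of currents leaving = 0; resistances in Ω):
  Node 1: (V_1 - 10)/4700 + (V_1 - 0)/75 + (V_1 - V_3)/2.7 = 0
  Node 3: (V_3 - V_1)/2.7 + (V_3 - 0)/1000 = 0
Collecting terms (coefficients in siemens):
  0.3839·V_1 - 0.3704·V_3 = 0.002128
  0.3714·V_3 - 0.3704·V_1 = 0
Determinant D = (0.3839)(0.3714) - (-0.3704)(-0.3704) = 0.005401
V_1 = [(0.002128)(0.3714) - (-0.3704)(0)]/D = 0.1463 V
V_3 = [(0.3839)(0) - (0.002128)(-0.3704)]/D = 0.1459 V
I_R4 = (V_2 - V_3)/R4 = (0 - 0.1459)/1000 = -0.0001459 A
P_R4 = I_R4² × R4 = (-0.0001459)² × 1000 = 0.00002129 W

Final answer: 2.129e-05 W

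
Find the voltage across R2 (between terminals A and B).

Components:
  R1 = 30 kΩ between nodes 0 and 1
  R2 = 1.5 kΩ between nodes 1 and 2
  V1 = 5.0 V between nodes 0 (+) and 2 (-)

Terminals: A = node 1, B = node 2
R1 and R2 are in series across V1 (node 0 → node 1 → node 2), and the output A–B is taken across R2, so this is a voltage divider.
Series current: I = V1/(R1 + R2) = 5/(30000 + 1500) = 5/31500 = 0.0001587 A
V_R2 = I × R2 = V1 × R2/(R1 + R2) = 5 × 1500/31500 = 0.2381 V

Final answer: 0.2381 V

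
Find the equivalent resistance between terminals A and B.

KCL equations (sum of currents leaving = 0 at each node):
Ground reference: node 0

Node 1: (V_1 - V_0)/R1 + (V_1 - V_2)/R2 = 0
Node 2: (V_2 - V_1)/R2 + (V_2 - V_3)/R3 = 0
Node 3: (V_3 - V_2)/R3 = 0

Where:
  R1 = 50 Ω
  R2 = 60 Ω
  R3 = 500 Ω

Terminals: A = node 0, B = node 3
Reduce the network between node 0 (A) and node 3 (B) by series/parallel combination:
  Rs1 = R1 + R2 (series, joined only at node 1) = 50 + 60 = 110 Ω
  Rs2 = R3 + Rs1 (series, joined only at node 2) = 500 + 110 = 610 Ω
R_eq = 610 Ω

Final answer: 610 Ω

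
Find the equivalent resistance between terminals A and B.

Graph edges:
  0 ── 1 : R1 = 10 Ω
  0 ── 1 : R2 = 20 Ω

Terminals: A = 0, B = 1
Reduce the network between node 0 (A) and node 1 (B) by series/parallel combination:
  Rp1 = R1 ‖ R2 (parallel, both between nodes 0 and 1) = 1/(1/10 + 1/20) = 6.667 Ω
R_eq = 6.667 Ω

Final answer: 6.667 Ω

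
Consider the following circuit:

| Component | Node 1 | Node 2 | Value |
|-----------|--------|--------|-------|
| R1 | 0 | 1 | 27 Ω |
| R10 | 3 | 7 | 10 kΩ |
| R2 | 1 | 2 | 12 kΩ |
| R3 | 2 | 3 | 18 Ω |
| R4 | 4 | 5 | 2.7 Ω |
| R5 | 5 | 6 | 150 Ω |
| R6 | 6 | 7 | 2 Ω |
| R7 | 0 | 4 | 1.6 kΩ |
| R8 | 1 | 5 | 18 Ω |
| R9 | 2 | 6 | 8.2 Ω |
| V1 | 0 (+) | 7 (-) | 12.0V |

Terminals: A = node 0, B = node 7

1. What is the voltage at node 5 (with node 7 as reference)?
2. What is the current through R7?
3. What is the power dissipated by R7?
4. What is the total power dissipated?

Nodal analysis, taking node 7 as the 0 V reference.
Source V1 fixes V_0 = 12 V.
KCL at each unknown node (sum of currents leaving = 0; resistances in Ω):
  Node 1: (V_1 - 12)/27 + (V_1 - V_2)/12000 + (V_1 - V_5)/18 = 0
  Node 2: (V_2 - V_1)/12000 + (V_2 - V_3)/18 + (V_2 - V_6)/8.2 = 0
  Node 3: (V_3 - V_2)/18 + (V_3 - 0)/10000 = 0
  Node 4: (V_4 - V_5)/2.7 + (V_4 - 12)/1600 = 0
  Node 5: (V_5 - V_4)/2.7 + (V_5 - V_6)/150 + (V_5 - V_1)/18 = 0
  Node 6: (V_6 - V_5)/150 + (V_6 - 0)/2 + (V_6 - V_2)/8.2 = 0
Collecting terms (coefficients in siemens):
  0.09268·V_1 - 0.00008333·V_2 - 0.05556·V_5 = 0.4444
  0.1776·V_2 - 0.00008333·V_1 - 0.05556·V_3 - 0.122·V_6 = 0
  0.05566·V_3 - 0.05556·V_2 = 0
  0.371·V_4 - 0.3704·V_5 = 0.0075
  0.4326·V_5 - 0.05556·V_1 - 0.3704·V_4 - 0.006667·V_6 = 0
  0.6286·V_6 - 0.122·V_2 - 0.006667·V_5 = 0
Solving these 6 simultaneous equations (Gaussian elimination) gives:
  V_1 = 10.37 V, V_2 = 0.1309 V, V_3 = 0.1307 V, V_4 = 9.305 V
  V_5 = 9.3 V, V_6 = 0.124 V
Part 1:
  Read off the nodal solution: V_5 = 9.3 V
Part 2:
  I_R7 = (V_0 - V_4)/R7 = (12 - 9.305)/1600 = 0.001685 A
  Magnitude: I_R7 = 0.001685 A
Part 3:
  I_R7 = (V_0 - V_4)/R7 = (12 - 9.305)/1600 = 0.001685 A
  P_R7 = I_R7² × R7 = (0.001685)² × 1600 = 0.004541 W
Part 4:
  Power in each resistor, P = (ΔV)²/R:
    P_R1 = (12 - 10.37)²/27 = 0.09831 W
    P_R2 = (10.37 - 0.1309)²/12000 = 0.008738 W
    P_R3 = (0.1309 - 0.1307)²/18 = 0.000000003074 W
    P_R4 = (9.305 - 9.3)²/2.7 = 0.000007663 W
    P_R5 = (9.3 - 0.124)²/150 = 0.5613 W
    P_R6 = (0.124 - 0)²/2 = 0.007691 W
    P_R7 = (12 - 9.305)²/1600 = 0.004541 W
    P_R8 = (10.37 - 9.3)²/18 = 0.0637 W
    P_R9 = (0.1309 - 0.124)²/8.2 = 0.000005789 W
    P_R10 = (0.1307 - 0)²/10000 = 0.000001708 W
  P_total = P_R1 + P_R2 + P_R3 + P_R4 + P_R5 + P_R6 + P_R7 + P_R8 + P_R9 + P_R10 = 0.7443 W

Final answers:
1. V_5 = 9.3 V
2. I_R7 = 0.001685 A
3. P_R7 = 0.004541 W
4. P_total = 0.7443 W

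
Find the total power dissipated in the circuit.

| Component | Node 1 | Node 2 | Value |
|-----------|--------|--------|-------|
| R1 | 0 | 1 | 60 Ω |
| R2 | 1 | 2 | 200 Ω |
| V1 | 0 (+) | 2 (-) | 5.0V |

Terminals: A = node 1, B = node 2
Nodal analysis, taking node 2 as the 0 V reference.
Source V1 fixes V_0 = 5 V.
KCL at each unknown node (sum of currents leaving = 0; resistances in Ω):
  Node 1: (V_1 - 5)/60 + (V_1 - 0)/200 = 0
Collecting terms: 0.02167 × V_1 = 0.08333  =>  V_1 = 3.846 V
Power in each resistor, P = (ΔV)²/R:
  P_R1 = (5 - 3.846)²/60 = 0.02219 W
  P_R2 = (3.846 - 0)²/200 = 0.07396 W
P_total = P_R1 + P_R2 = 0.09615 W

Final answer: 0.09615 W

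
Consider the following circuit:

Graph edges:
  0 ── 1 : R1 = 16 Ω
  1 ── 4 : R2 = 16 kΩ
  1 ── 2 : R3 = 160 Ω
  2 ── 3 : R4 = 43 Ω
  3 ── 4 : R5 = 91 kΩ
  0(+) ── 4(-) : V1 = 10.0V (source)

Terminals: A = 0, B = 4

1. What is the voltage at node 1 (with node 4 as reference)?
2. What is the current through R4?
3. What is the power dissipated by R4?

Nodal analysis, taking node 4 as the 0 V reference.
Source V1 fixes V_0 = 10 V.
KCL at each unknown node (sum of currents leaving = 0; resistances in Ω):
  Node 1: (V_1 - 10)/16 + (V_1 - 0)/16000 + (V_1 - V_2)/160 = 0
  Node 2: (V_2 - V_1)/160 + (V_2 - V_3)/43 = 0
  Node 3: (V_3 - V_2)/43 + (V_3 - 0)/91000 = 0
Collecting terms (coefficients in siemens):
  0.06881·V_1 - 0.00625·V_2 = 0.625
  0.02951·V_2 - 0.00625·V_1 - 0.02326·V_3 = 0
  0.02327·V_3 - 0.02326·V_2 = 0
Solving these 3 simultaneous equations (Gaussian elimination) gives:
  V_1 = 9.988 V, V_2 = 9.971 V, V_3 = 9.966 V
Part 1:
  Read off the nodal solution: V_1 = 9.988 V
Part 2:
  I_R4 = (V_2 - V_3)/R4 = (9.971 - 9.966)/43 = 0.0001095 A
  Magnitude: I_R4 = 0.0001095 A
Part 3:
  I_R4 = (V_2 - V_3)/R4 = (9.971 - 9.966)/43 = 0.0001095 A
  P_R4 = I_R4² × R4 = (0.0001095)² × 43 = 0.0000005157 W

Final answers:
1. V_1 = 9.988 V
2. I_R4 = 0.0001095 A
3. P_R4 = 5.157e-07 W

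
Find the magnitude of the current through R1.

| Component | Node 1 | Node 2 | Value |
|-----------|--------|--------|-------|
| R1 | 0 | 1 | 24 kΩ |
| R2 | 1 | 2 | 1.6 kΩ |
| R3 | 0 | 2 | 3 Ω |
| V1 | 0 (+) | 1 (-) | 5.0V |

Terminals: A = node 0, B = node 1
Nodal analysis, taking node 1 as the 0 V reference.
Source V1 fixes V_0 = 5 V.
KCL at each unknown node (sum of currents leaving = 0; resistances in Ω):
  Node 2: (V_2 - 0)/1600 + (V_2 - 5)/3 = 0
Collecting terms: 0.334 × V_2 = 1.667  =>  V_2 = 4.991 V
I_R1 = (V_0 - V_1)/R1 = (5 - 0)/24000 = 0.0002083 A
|I_R1| = 0.0002083 A

Final answer: |I_R1| = 0.0002083 A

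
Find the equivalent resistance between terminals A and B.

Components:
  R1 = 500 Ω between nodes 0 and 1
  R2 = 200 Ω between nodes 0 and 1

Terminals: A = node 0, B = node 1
Reduce the network between node 0 (A) and node 1 (B) by series/parallel combination:
  Rp1 = R1 ‖ R2 (parallel, both between nodes 0 and 1) = 1/(1/500 + 1/200) = 142.9 Ω
R_eq = 142.9 Ω

Final answer: 142.9 Ω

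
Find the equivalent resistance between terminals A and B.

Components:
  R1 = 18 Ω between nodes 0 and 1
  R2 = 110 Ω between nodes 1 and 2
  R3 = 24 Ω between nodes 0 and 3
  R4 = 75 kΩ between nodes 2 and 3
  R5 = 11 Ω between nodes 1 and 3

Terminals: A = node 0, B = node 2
The network is not a plain series/parallel combination. Inject a 1 A test current into terminal A (node 0) and return it from terminal B (node 2); then R_eq = V_A / (1 A).
Nodal analysis, taking node 2 as the 0 V reference.
Current source I_test pushes 1 A into node 0 and draws it out of node 2.
KCL at each unknown node (sum of currents leaving = 0; resistances in Ω):
  Node 0: (V_0 - V_1)/18 + (V_0 - V_3)/24 - 1 = 0
  Node 1: (V_1 - V_0)/18 + (V_1 - 0)/110 + (V_1 - V_3)/11 = 0
  Node 3: (V_3 - V_0)/24 + (V_3 - V_1)/11 + (V_3 - 0)/75000 = 0
Collecting terms (coefficients in siemens):
  0.09722·V_0 - 0.05556·V_1 - 0.04167·V_3 = 1
  0.1556·V_1 - 0.05556·V_0 - 0.09091·V_3 = 0
  0.1326·V_3 - 0.04167·V_0 - 0.09091·V_1 = 0
Solving these 3 simultaneous equations (Gaussian elimination) gives:
  V_0 = 121.7 V, V_1 = 109.8 V, V_3 = 113.6 V
R_eq = V_0 / 1 A = 121.7 Ω

Final answer: 121.7 Ω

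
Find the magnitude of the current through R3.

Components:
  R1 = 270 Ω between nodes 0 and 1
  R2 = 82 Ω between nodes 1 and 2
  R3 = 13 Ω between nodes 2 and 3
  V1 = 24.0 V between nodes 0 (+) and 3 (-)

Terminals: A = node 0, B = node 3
Nodal analysis, taking node 3 as the 0 V reference.
Source V1 fixes V_0 = 24 V.
KCL at each unknown node (sum of currents leaving = 0; resistances in Ω):
  Node 1: (V_1 - 24)/270 + (V_1 - V_2)/82 = 0
  Node 2: (V_2 - V_1)/82 + (V_2 - 0)/13 = 0
Collecting terms (coefficients in siemens):
  0.0159·V_1 - 0.0122·V_2 = 0.08889
  0.08912·V_2 - 0.0122·V_1 = 0
Determinant D = (0.0159)(0.08912) - (-0.0122)(-0.0122) = 0.001268
V_1 = [(0.08889)(0.08912) - (-0.0122)(0)]/D = 6.247 V
V_2 = [(0.0159)(0) - (0.08889)(-0.0122)]/D = 0.8548 V
I_R3 = (V_2 - V_3)/R3 = (0.8548 - 0)/13 = 0.06575 A
|I_R3| = 0.06575 A

Final answer: |I_R3| = 0.06575 A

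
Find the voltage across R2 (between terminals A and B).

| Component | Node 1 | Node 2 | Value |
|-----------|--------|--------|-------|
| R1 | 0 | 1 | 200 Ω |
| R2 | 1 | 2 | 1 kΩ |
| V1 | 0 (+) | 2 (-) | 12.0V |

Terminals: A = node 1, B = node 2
R1 and R2 are in series across V1 (node 0 → node 1 → node 2), and the output A–B is taken across R2, so this is a voltage divider.
Series current: I = V1/(R1 + R2) = 12/(200 + 1000) = 12/1200 = 0.01 A
V_R2 = I × R2 = V1 × R2/(R1 + R2) = 12 × 1000/1200 = 10 V

Final answer: 10 V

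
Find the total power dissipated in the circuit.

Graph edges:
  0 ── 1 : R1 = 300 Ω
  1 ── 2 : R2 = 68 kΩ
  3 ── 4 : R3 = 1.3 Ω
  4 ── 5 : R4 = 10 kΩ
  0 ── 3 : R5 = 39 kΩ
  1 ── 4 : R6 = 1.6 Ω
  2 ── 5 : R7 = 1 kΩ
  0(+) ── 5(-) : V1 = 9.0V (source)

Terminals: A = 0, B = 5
Nodal analysis, taking node 5 as the 0 V reference.
Source V1 fixes V_0 = 9 V.
KCL at each unknown node (sum of currents leaving = 0; resistances in Ω):
  Node 1: (V_1 - 9)/300 + (V_1 - V_2)/68000 + (V_1 - V_4)/1.6 = 0
  Node 2: (V_2 - V_1)/68000 + (V_2 - 0)/1000 = 0
  Node 3: (V_3 - V_4)/1.3 + (V_3 - 9)/39000 = 0
  Node 4: (V_4 - V_3)/1.3 + (V_4 - 0)/10000 + (V_4 - V_1)/1.6 = 0
Collecting terms (coefficients in siemens):
  0.6283·V_1 - 0.00001471·V_2 - 0.625·V_4 = 0.03
  0.001015·V_2 - 0.00001471·V_1 = 0
  0.7693·V_3 - 0.7692·V_4 = 0.0002308
  1.394·V_4 - 0.625·V_1 - 0.7692·V_3 = 0
Solving these 4 simultaneous equations (Gaussian elimination) gives:
  V_1 = 8.703 V, V_2 = 0.1261 V, V_3 = 8.702 V, V_4 = 8.702 V
Power in each resistor, P = (ΔV)²/R:
  P_R1 = (9 - 8.703)²/300 = 0.0002933 W
  P_R2 = (8.703 - 0.1261)²/68000 = 0.001082 W
  P_R3 = (8.702 - 8.702)²/1.3 = 0.00000000007589 W
  P_R4 = (8.702 - 0)²/10000 = 0.007572 W
  P_R5 = (9 - 8.702)²/39000 = 0.000002277 W
  P_R6 = (8.703 - 8.702)²/1.6 = 0.00000119 W
  P_R7 = (0.1261 - 0)²/1000 = 0.00001591 W
P_total = P_R1 + P_R2 + P_R3 + P_R4 + P_R5 + P_R6 + P_R7 = 0.008967 W

Final answer: 0.008967 W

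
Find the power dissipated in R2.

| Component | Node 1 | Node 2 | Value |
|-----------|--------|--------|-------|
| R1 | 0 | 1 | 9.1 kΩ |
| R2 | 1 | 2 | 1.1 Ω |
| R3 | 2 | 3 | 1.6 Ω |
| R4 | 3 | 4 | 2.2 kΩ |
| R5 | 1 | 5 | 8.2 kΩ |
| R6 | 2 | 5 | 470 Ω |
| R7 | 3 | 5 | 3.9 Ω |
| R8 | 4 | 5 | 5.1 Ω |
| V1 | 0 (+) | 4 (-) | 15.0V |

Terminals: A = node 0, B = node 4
Nodal analysis, taking node 4 as the 0 V reference.
Source V1 fixes V_0 = 15 V.
KCL at each unknown node (sum of currents leaving = 0; resistances in Ω):
  Node 1: (V_1 - 15)/9100 + (V_1 - V_2)/1.1 + (V_1 - V_5)/8200 = 0
  Node 2: (V_2 - V_1)/1.1 + (V_2 - V_3)/1.6 + (V_2 - V_5)/470 = 0
  Node 3: (V_3 - V_2)/1.6 + (V_3 - 0)/2200 + (V_3 - V_5)/3.9 = 0
  Node 5: (V_5 - V_1)/8200 + (V_5 - V_2)/470 + (V_5 - V_3)/3.9 + (V_5 - 0)/5.1 = 0
Collecting terms (coefficients in siemens):
  0.9093·V_1 - 0.9091·V_2 - 0.000122·V_5 = 0.001648
  1.536·V_2 - 0.9091·V_1 - 0.625·V_3 - 0.002128·V_5 = 0
  0.8819·V_3 - 0.625·V_2 - 0.2564·V_5 = 0
  0.4547·V_5 - 0.000122·V_1 - 0.002128·V_2 - 0.2564·V_3 = 0
Solving these 4 simultaneous equations (Gaussian elimination) gives:
  V_1 = 0.01909 V, V_2 = 0.01728 V, V_3 = 0.01468 V, V_5 = 0.008362 V
I_R2 = (V_1 - V_2)/R2 = (0.01909 - 0.01728)/1.1 = 0.001645 A
P_R2 = I_R2² × R2 = (0.001645)² × 1.1 = 0.000002976 W

Final answer: 2.976e-06 W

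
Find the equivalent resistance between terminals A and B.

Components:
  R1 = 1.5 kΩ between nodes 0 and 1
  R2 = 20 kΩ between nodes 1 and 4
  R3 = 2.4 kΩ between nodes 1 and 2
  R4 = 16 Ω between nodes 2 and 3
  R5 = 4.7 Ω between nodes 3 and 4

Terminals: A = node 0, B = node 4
Reduce the network between node 0 (A) and node 4 (B) by series/parallel combination:
  Rs1 = R3 + R4 (series, joined only at node 2) = 2400 + 16 = 2416 Ω
  Rs2 = R5 + Rs1 (series, joined only at node 3) = 4.7 + 2416 = 2421 Ω
  Rp1 = R2 ‖ Rs2 (parallel, both between nodes 1 and 4) = 1/(1/20000 + 1/2421) = 2159 Ω
  Rs3 = R1 + Rp1 (series, joined only at node 1) = 1500 + 2159 = 3659 Ω
R_eq = 3.659 kΩ

Final answer: 3.659 kΩ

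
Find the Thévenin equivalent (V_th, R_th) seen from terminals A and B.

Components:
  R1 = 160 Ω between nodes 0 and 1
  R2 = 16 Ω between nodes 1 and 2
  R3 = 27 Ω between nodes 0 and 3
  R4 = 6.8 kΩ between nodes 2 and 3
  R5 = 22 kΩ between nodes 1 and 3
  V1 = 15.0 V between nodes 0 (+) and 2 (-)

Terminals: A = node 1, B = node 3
Step 1 — V_th is the open-circuit voltage V_A - V_B (nothing connected across the terminals).
Nodal analysis, taking node 2 as the 0 V reference.
Source V1 fixes V_0 = 15 V.
KCL at each unknown node (sum of currents leaving = 0; resistances in Ω):
  Node 1: (V_1 - 15)/160 + (V_1 - 0)/16 + (V_1 - V_3)/22000 = 0
  Node 3: (V_3 - 15)/27 + (V_3 - 0)/6800 + (V_3 - V_1)/22000 = 0
Collecting terms (coefficients in siemens):
  0.0688·V_1 - 0.00004545·V_3 = 0.09375
  0.03723·V_3 - 0.00004545·V_1 = 0.5556
Determinant D = (0.0688)(0.03723) - (-0.00004545)(-0.00004545) = 0.002561
V_1 = [(0.09375)(0.03723) - (-0.00004545)(0.5556)]/D = 1.373 V
V_3 = [(0.0688)(0.5556) - (0.09375)(-0.00004545)]/D = 14.92 V
V_th = V_1 - V_3 = 1.373 - 14.92 = -13.55 V
Step 2 — R_th: zero the source — replace V1 by a short circuit (node 2 merges into node 0) — and find the resistance seen between A (node 1) and B (node 3).
Reduce the network between node 1 (A) and node 3 (B) by series/parallel combination:
  Rp1 = R1 ‖ R2 (parallel, both between nodes 0 and 1) = 1/(1/160 + 1/16) = 14.55 Ω
  Rp2 = R3 ‖ R4 (parallel, both between nodes 0 and 3) = 1/(1/27 + 1/6800) = 26.89 Ω
  Rs1 = Rp1 + Rp2 (series, joined only at node 0) = 14.55 + 26.89 = 41.44 Ω
  Rp3 = R5 ‖ Rs1 (parallel, both between nodes 1 and 3) = 1/(1/22000 + 1/41.44) = 41.36 Ω
R_th = 41.36 Ω

Final answer: V_th = -13.55 V, R_th = 41.36 Ω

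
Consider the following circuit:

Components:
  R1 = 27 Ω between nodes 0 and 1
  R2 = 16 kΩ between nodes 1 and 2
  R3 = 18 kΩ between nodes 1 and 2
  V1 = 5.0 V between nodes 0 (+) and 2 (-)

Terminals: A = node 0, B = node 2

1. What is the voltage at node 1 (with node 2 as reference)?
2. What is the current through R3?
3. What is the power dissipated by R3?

Nodal analysis, taking node 2 as the 0 V reference.
Source V1 fixes V_0 = 5 V.
KCL at each unknown node (sum of currents leaving = 0; resistances in Ω):
  Node 1: (V_1 - 5)/27 + (V_1 - 0)/16000 + (V_1 - 0)/18000 = 0
Collecting terms: 0.03716 × V_1 = 0.1852  =>  V_1 = 4.984 V
Part 1:
  Read off the nodal solution: V_1 = 4.984 V
Part 2:
  I_R3 = (V_1 - V_2)/R3 = (4.984 - 0)/18000 = 0.0002769 A
  Magnitude: I_R3 = 0.0002769 A
Part 3:
  I_R3 = (V_1 - V_2)/R3 = (4.984 - 0)/18000 = 0.0002769 A
  P_R3 = I_R3² × R3 = (0.0002769)² × 18000 = 0.00138 W

Final answers:
1. V_1 = 4.984 V
2. I_R3 = 0.0002769 A
3. P_R3 = 0.00138 W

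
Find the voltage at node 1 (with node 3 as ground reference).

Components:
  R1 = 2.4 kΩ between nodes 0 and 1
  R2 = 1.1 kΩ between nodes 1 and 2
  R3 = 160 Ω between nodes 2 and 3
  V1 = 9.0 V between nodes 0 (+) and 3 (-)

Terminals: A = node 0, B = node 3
Nodal analysis, taking node 3 as the 0 V reference.
Source V1 fixes V_0 = 9 V.
KCL at each unknown node (sum of currents leaving = 0; resistances in Ω):
  Node 1: (V_1 - 9)/2400 + (V_1 - V_2)/1100 = 0
  Node 2: (V_2 - V_1)/1100 + (V_2 - 0)/160 = 0
Collecting terms (coefficients in siemens):
  0.001326·V_1 - 0.0009091·V_2 = 0.00375
  0.007159·V_2 - 0.0009091·V_1 = 0
Determinant D = (0.001326)(0.007159) - (-0.0009091)(-0.0009091) = 0.000008665
V_1 = [(0.00375)(0.007159) - (-0.0009091)(0)]/D = 3.098 V
V_2 = [(0.001326)(0) - (0.00375)(-0.0009091)]/D = 0.3934 V
The requested potential is V_1 = 3.098 V.

Final answer: V_1 = 3.098 V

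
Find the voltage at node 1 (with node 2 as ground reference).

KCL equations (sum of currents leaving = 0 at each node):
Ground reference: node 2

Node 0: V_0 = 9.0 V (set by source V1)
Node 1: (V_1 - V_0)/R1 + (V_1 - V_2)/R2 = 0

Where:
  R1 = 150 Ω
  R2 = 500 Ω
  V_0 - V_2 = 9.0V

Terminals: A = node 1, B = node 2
Nodal analysis, taking node 2 as the 0 V reference.
Source V1 fixes V_0 = 9 V.
KCL at each unknown node (sum of currents leaving = 0; resistances in Ω):
  Node 1: (V_1 - 9)/150 + (V_1 - 0)/500 = 0
Collecting terms: 0.008667 × V_1 = 0.06  =>  V_1 = 6.923 V
The requested potential is V_1 = 6.923 V.

Final answer: V_1 = 6.923 V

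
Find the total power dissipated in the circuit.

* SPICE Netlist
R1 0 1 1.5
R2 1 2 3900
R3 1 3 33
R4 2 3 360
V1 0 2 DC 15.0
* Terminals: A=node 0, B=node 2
Nodal analysis, taking node 2 as the 0 V reference.
Source V1 fixes V_0 = 15 V.
KCL at each unknown node (sum of currents leaving = 0; resistances in Ω):
  Node 1: (V_1 - 15)/1.5 + (V_1 - 0)/3900 + (V_1 - V_3)/33 = 0
  Node 3: (V_3 - V_1)/33 + (V_3 - 0)/360 = 0
Collecting terms (coefficients in siemens):
  0.6972·V_1 - 0.0303·V_3 = 10
  0.03308·V_3 - 0.0303·V_1 = 0
Determinant D = (0.6972)(0.03308) - (-0.0303)(-0.0303) = 0.02215
V_1 = [(10)(0.03308) - (-0.0303)(0)]/D = 14.94 V
V_3 = [(0.6972)(0) - (10)(-0.0303)]/D = 13.68 V
Power in each resistor, P = (ΔV)²/R:
  P_R1 = (15 - 14.94)²/1.5 = 0.002626 W
  P_R2 = (14.94 - 0)²/3900 = 0.05721 W
  P_R3 = (14.94 - 13.68)²/33 = 0.04767 W
  P_R4 = (0 - 13.68)²/360 = 0.5201 W
P_total = P_R1 + P_R2 + P_R3 + P_R4 = 0.6276 W

Final answer: 0.6276 W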